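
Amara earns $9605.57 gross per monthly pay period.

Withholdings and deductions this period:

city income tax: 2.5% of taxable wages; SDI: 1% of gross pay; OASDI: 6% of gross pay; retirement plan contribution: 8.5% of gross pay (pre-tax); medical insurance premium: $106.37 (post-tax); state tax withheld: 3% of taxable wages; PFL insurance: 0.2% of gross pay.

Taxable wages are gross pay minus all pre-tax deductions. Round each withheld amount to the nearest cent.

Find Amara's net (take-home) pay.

$7507.73

Retirement plan contribution: $9605.57 × 0.085 = $816.47
Taxable wages = $9605.57 − $816.47 = $8789.10
State tax withheld: $8789.10 × 0.03 = $263.67
City income tax: $8789.10 × 0.025 = $219.73
OASDI: $9605.57 × 0.06 = $576.33
SDI: $9605.57 × 0.01 = $96.06
PFL insurance: $9605.57 × 0.002 = $19.21
Medical insurance premium: $106.37
Total deductions = $816.47 + $263.67 + $219.73 + $576.33 + $96.06 + $19.21 + $106.37 = $2097.84
Net pay = $9605.57 − $2097.84 = $7507.73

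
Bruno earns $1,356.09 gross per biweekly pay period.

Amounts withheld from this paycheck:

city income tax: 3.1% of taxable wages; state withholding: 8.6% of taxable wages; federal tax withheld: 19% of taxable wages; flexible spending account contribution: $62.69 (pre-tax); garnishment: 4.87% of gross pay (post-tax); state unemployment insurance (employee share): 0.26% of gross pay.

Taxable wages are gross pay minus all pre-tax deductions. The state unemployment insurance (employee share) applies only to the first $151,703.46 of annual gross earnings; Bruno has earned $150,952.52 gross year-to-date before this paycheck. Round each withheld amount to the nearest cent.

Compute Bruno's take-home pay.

Flexible spending account contribution: $62.69
Taxable wages = $1,356.09 − $62.69 = $1,293.40
City income tax: $1,293.40 × 0.031 = $40.10
State withholding: $1,293.40 × 0.086 = $111.23
Federal tax withheld: $1,293.40 × 0.19 = $245.75
State unemployment insurance (employee share): only $151,703.46 − $150,952.52 = $750.94 of this check is subject → $750.94 × 0.0026 = $1.95
Garnishment: $1,356.09 × 0.0487 = $66.04
Total deductions = $62.69 + $40.10 + $111.23 + $245.75 + $1.95 + $66.04 = $527.76
Net pay = $1,356.09 − $527.76 = $828.33

$828.33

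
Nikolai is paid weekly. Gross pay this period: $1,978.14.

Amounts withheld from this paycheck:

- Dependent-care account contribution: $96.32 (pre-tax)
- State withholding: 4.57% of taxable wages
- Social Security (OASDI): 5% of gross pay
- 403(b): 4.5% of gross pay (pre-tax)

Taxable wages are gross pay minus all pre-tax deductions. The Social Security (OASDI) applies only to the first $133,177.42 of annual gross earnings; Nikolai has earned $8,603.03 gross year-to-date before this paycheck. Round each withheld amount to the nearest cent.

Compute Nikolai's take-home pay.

$1,611.96

403(b): $1,978.14 × 0.045 = $89.02
Dependent-care account contribution: $96.32
Pre-tax total = $89.02 + $96.32 = $185.34
Taxable wages = $1,978.14 − $185.34 = $1,792.80
State withholding: $1,792.80 × 0.0457 = $81.93
Social Security (OASDI): cap not yet reached, full $1,978.14 is subject → $1,978.14 × 0.05 = $98.91
Total deductions = $89.02 + $96.32 + $81.93 + $98.91 = $366.18
Net pay = $1,978.14 − $366.18 = $1,611.96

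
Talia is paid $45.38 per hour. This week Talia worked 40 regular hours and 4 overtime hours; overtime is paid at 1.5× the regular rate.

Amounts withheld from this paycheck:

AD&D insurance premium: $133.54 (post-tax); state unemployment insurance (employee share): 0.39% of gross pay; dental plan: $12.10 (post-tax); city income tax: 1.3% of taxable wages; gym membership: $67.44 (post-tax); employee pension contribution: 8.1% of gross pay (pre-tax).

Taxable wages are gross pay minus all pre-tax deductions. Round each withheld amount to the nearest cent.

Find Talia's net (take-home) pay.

$1,672.23

Regular pay: 40 × $45.38 = $1,815.20
Overtime pay: 4 × $45.38 × 1.5 = $272.28
Gross pay = $1,815.20 + $272.28 = $2,087.48
Employee pension contribution: $2,087.48 × 0.081 = $169.09
Taxable wages = $2,087.48 − $169.09 = $1,918.39
City income tax: $1,918.39 × 0.013 = $24.94
State unemployment insurance (employee share): $2,087.48 × 0.0039 = $8.14
Gym membership: $67.44
Dental plan: $12.10
AD&D insurance premium: $133.54
Total deductions = $169.09 + $24.94 + $8.14 + $67.44 + $12.10 + $133.54 = $415.25
Net pay = $2,087.48 − $415.25 = $1,672.23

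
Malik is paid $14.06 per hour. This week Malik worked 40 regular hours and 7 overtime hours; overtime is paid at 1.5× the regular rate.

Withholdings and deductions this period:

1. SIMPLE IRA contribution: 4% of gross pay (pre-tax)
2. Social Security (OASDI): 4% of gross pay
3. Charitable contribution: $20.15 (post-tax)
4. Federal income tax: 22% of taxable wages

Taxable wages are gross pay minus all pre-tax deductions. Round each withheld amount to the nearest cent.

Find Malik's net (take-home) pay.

Regular pay: 40 × $14.06 = $562.40
Overtime pay: 7 × $14.06 × 1.5 = $147.63
Gross pay = $562.40 + $147.63 = $710.03
SIMPLE IRA contribution: $710.03 × 0.04 = $28.40
Taxable wages = $710.03 − $28.40 = $681.63
Federal income tax: $681.63 × 0.22 = $149.96
Social Security (OASDI): $710.03 × 0.04 = $28.40
Charitable contribution: $20.15
Total deductions = $28.40 + $149.96 + $28.40 + $20.15 = $226.91
Net pay = $710.03 − $226.91 = $483.12

$483.12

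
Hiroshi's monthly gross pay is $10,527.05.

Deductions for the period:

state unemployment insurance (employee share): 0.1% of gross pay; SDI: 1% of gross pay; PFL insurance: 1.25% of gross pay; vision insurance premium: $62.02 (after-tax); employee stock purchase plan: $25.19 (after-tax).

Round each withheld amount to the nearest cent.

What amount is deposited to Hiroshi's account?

$10,192.45

SDI: $10,527.05 × 0.01 = $105.27
PFL insurance: $10,527.05 × 0.0125 = $131.59
State unemployment insurance (employee share): $10,527.05 × 0.001 = $10.53
Employee stock purchase plan: $25.19
Vision insurance premium: $62.02
Total deductions = $105.27 + $131.59 + $10.53 + $25.19 + $62.02 = $334.60
Net pay = $10,527.05 − $334.60 = $10,192.45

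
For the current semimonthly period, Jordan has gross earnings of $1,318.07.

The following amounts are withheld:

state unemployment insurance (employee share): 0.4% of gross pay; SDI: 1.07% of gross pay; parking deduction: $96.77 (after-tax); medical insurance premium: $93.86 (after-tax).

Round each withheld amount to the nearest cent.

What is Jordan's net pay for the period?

SDI: $1,318.07 × 0.0107 = $14.10
State unemployment insurance (employee share): $1,318.07 × 0.004 = $5.27
Medical insurance premium: $93.86
Parking deduction: $96.77
Total deductions = $14.10 + $5.27 + $93.86 + $96.77 = $210.00
Net pay = $1,318.07 − $210.00 = $1,108.07

$1,108.07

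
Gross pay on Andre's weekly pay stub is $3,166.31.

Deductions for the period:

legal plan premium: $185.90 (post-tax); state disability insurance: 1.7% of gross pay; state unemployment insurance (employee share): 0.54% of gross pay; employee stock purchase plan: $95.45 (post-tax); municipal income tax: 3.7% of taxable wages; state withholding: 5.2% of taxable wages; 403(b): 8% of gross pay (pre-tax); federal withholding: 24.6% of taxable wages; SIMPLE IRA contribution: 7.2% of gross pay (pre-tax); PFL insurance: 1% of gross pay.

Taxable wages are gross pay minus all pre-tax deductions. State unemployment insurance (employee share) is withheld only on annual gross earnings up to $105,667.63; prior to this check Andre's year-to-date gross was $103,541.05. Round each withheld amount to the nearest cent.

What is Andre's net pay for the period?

$1,407.23

403(b): $3,166.31 × 0.08 = $253.30
SIMPLE IRA contribution: $3,166.31 × 0.072 = $227.97
Pre-tax total = $253.30 + $227.97 = $481.27
Taxable wages = $3,166.31 − $481.27 = $2,685.04
State withholding: $2,685.04 × 0.052 = $139.62
Municipal income tax: $2,685.04 × 0.037 = $99.35
Federal withholding: $2,685.04 × 0.246 = $660.52
State disability insurance: $3,166.31 × 0.017 = $53.83
PFL insurance: $3,166.31 × 0.01 = $31.66
State unemployment insurance (employee share): only $105,667.63 − $103,541.05 = $2,126.58 of this check is subject → $2,126.58 × 0.0054 = $11.48
Employee stock purchase plan: $95.45
Legal plan premium: $185.90
Total deductions = $253.30 + $227.97 + $139.62 + $99.35 + $660.52 + $53.83 + $31.66 + $11.48 + $95.45 + $185.90 = $1,759.08
Net pay = $3,166.31 − $1,759.08 = $1,407.23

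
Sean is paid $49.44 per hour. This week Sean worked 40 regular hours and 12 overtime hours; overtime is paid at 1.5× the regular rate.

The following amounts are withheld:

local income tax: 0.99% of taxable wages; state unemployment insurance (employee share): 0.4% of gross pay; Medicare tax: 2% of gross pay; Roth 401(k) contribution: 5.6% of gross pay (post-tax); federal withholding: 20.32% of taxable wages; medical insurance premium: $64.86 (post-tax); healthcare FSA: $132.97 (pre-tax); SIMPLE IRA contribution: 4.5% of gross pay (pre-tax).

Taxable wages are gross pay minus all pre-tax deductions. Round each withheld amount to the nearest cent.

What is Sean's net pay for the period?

Regular pay: 40 × $49.44 = $1,977.60
Overtime pay: 12 × $49.44 × 1.5 = $889.92
Gross pay = $1,977.60 + $889.92 = $2,867.52
SIMPLE IRA contribution: $2,867.52 × 0.045 = $129.04
Healthcare FSA: $132.97
Pre-tax total = $129.04 + $132.97 = $262.01
Taxable wages = $2,867.52 − $262.01 = $2,605.51
Federal withholding: $2,605.51 × 0.2032 = $529.44
Local income tax: $2,605.51 × 0.0099 = $25.79
State unemployment insurance (employee share): $2,867.52 × 0.004 = $11.47
Medicare tax: $2,867.52 × 0.02 = $57.35
Medical insurance premium: $64.86
Roth 401(k) contribution: $2,867.52 × 0.056 = $160.58
Total deductions = $129.04 + $132.97 + $529.44 + $25.79 + $11.47 + $57.35 + $64.86 + $160.58 = $1,111.50
Net pay = $2,867.52 − $1,111.50 = $1,756.02

$1,756.02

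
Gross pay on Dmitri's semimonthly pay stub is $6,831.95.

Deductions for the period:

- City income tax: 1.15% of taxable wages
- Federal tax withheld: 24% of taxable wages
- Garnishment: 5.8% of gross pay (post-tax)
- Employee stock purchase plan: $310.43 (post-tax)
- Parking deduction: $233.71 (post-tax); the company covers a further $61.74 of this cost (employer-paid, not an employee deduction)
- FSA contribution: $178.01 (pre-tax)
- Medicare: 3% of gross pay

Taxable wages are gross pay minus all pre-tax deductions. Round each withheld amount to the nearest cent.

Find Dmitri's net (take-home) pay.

$3,835.12

FSA contribution: $178.01
Taxable wages = $6,831.95 − $178.01 = $6,653.94
Federal tax withheld: $6,653.94 × 0.24 = $1,596.95
City income tax: $6,653.94 × 0.0115 = $76.52
Medicare: $6,831.95 × 0.03 = $204.96
Parking deduction: $233.71
Employee stock purchase plan: $310.43
Garnishment: $6,831.95 × 0.058 = $396.25
(Employer's $61.74 toward parking deduction is not withheld from the employee.)
Total deductions = $178.01 + $1,596.95 + $76.52 + $204.96 + $233.71 + $310.43 + $396.25 = $2,996.83
Net pay = $6,831.95 − $2,996.83 = $3,835.12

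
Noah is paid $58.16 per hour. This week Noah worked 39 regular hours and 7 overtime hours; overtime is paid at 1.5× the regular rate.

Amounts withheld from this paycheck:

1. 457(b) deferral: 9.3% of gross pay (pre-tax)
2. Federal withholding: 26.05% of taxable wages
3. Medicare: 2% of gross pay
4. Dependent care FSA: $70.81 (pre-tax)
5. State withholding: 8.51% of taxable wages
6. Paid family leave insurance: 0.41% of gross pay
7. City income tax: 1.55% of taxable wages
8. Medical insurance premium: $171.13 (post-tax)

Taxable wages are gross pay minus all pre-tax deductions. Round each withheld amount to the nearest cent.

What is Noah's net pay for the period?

Regular pay: 39 × $58.16 = $2,268.24
Overtime pay: 7 × $58.16 × 1.5 = $610.68
Gross pay = $2,268.24 + $610.68 = $2,878.92
457(b) deferral: $2,878.92 × 0.093 = $267.74
Dependent care FSA: $70.81
Pre-tax total = $267.74 + $70.81 = $338.55
Taxable wages = $2,878.92 − $338.55 = $2,540.37
City income tax: $2,540.37 × 0.0155 = $39.38
State withholding: $2,540.37 × 0.0851 = $216.19
Federal withholding: $2,540.37 × 0.2605 = $661.77
Medicare: $2,878.92 × 0.02 = $57.58
Paid family leave insurance: $2,878.92 × 0.0041 = $11.80
Medical insurance premium: $171.13
Total deductions = $267.74 + $70.81 + $39.38 + $216.19 + $661.77 + $57.58 + $11.80 + $171.13 = $1,496.40
Net pay = $2,878.92 − $1,496.40 = $1,382.52

$1,382.52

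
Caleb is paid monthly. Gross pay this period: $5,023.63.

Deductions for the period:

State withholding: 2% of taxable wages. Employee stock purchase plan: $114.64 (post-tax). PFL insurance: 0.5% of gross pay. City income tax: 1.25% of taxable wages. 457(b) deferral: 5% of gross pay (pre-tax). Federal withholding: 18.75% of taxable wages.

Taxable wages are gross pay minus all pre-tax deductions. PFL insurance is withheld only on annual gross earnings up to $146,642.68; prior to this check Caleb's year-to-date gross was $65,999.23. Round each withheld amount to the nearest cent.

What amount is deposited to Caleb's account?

$3,582.75

457(b) deferral: $5,023.63 × 0.05 = $251.18
Taxable wages = $5,023.63 − $251.18 = $4,772.45
City income tax: $4,772.45 × 0.0125 = $59.66
State withholding: $4,772.45 × 0.02 = $95.45
Federal withholding: $4,772.45 × 0.1875 = $894.83
PFL insurance: cap not yet reached, full $5,023.63 is subject → $5,023.63 × 0.005 = $25.12
Employee stock purchase plan: $114.64
Total deductions = $251.18 + $59.66 + $95.45 + $894.83 + $25.12 + $114.64 = $1,440.88
Net pay = $5,023.63 − $1,440.88 = $3,582.75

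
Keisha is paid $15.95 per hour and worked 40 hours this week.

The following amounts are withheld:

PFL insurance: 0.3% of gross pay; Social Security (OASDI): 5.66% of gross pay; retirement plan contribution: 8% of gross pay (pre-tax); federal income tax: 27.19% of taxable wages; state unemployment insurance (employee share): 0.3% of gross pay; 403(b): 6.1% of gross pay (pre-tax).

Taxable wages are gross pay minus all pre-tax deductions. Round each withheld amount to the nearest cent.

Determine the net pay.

Gross pay: 40 × $15.95 = $638.00
403(b): $638.00 × 0.061 = $38.92
Retirement plan contribution: $638.00 × 0.08 = $51.04
Pre-tax total = $38.92 + $51.04 = $89.96
Taxable wages = $638.00 − $89.96 = $548.04
Federal income tax: $548.04 × 0.2719 = $149.01
PFL insurance: $638.00 × 0.003 = $1.91
State unemployment insurance (employee share): $638.00 × 0.003 = $1.91
Social Security (OASDI): $638.00 × 0.0566 = $36.11
Total deductions = $38.92 + $51.04 + $149.01 + $1.91 + $1.91 + $36.11 = $278.90
Net pay = $638.00 − $278.90 = $359.10

$359.10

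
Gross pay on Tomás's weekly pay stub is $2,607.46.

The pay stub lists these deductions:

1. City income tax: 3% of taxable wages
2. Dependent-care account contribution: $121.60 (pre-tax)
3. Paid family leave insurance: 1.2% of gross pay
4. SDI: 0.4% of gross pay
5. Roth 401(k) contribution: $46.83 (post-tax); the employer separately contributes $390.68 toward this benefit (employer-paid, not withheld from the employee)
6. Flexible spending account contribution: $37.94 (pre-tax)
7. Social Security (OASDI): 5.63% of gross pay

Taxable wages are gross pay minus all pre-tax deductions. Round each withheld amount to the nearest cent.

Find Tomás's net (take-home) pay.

Dependent-care account contribution: $121.60
Flexible spending account contribution: $37.94
Pre-tax total = $121.60 + $37.94 = $159.54
Taxable wages = $2,607.46 − $159.54 = $2,447.92
City income tax: $2,447.92 × 0.03 = $73.44
SDI: $2,607.46 × 0.004 = $10.43
Paid family leave insurance: $2,607.46 × 0.012 = $31.29
Social Security (OASDI): $2,607.46 × 0.0563 = $146.80
Roth 401(k) contribution: $46.83
(Employer's $390.68 toward Roth 401(k) contribution is not withheld from the employee.)
Total deductions = $121.60 + $37.94 + $73.44 + $10.43 + $31.29 + $146.80 + $46.83 = $468.33
Net pay = $2,607.46 − $468.33 = $2,139.13

$2,139.13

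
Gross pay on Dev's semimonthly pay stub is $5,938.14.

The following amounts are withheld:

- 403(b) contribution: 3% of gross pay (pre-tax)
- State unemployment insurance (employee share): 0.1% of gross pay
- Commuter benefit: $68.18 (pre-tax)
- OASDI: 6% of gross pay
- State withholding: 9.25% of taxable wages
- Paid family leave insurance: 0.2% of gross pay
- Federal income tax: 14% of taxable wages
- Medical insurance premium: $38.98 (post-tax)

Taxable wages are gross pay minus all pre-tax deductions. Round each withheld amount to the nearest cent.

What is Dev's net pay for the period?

$3,955.39

Commuter benefit: $68.18
403(b) contribution: $5,938.14 × 0.03 = $178.14
Pre-tax total = $68.18 + $178.14 = $246.32
Taxable wages = $5,938.14 − $246.32 = $5,691.82
Federal income tax: $5,691.82 × 0.14 = $796.85
State withholding: $5,691.82 × 0.0925 = $526.49
Paid family leave insurance: $5,938.14 × 0.002 = $11.88
State unemployment insurance (employee share): $5,938.14 × 0.001 = $5.94
OASDI: $5,938.14 × 0.06 = $356.29
Medical insurance premium: $38.98
Total deductions = $68.18 + $178.14 + $796.85 + $526.49 + $11.88 + $5.94 + $356.29 + $38.98 = $1,982.75
Net pay = $5,938.14 − $1,982.75 = $3,955.39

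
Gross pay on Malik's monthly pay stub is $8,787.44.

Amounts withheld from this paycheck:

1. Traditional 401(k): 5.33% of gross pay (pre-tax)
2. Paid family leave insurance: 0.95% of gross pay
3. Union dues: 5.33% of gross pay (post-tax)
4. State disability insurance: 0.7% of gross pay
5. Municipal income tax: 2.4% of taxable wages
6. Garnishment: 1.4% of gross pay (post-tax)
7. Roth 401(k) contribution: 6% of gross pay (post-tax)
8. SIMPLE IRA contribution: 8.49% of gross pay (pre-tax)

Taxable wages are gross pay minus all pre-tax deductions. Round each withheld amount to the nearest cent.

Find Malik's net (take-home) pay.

$6,127.64

Traditional 401(k): $8,787.44 × 0.0533 = $468.37
SIMPLE IRA contribution: $8,787.44 × 0.0849 = $746.05
Pre-tax total = $468.37 + $746.05 = $1,214.42
Taxable wages = $8,787.44 − $1,214.42 = $7,573.02
Municipal income tax: $7,573.02 × 0.024 = $181.75
Paid family leave insurance: $8,787.44 × 0.0095 = $83.48
State disability insurance: $8,787.44 × 0.007 = $61.51
Roth 401(k) contribution: $8,787.44 × 0.06 = $527.25
Garnishment: $8,787.44 × 0.014 = $123.02
Union dues: $8,787.44 × 0.0533 = $468.37
Total deductions = $468.37 + $746.05 + $181.75 + $83.48 + $61.51 + $527.25 + $123.02 + $468.37 = $2,659.80
Net pay = $8,787.44 − $2,659.80 = $6,127.64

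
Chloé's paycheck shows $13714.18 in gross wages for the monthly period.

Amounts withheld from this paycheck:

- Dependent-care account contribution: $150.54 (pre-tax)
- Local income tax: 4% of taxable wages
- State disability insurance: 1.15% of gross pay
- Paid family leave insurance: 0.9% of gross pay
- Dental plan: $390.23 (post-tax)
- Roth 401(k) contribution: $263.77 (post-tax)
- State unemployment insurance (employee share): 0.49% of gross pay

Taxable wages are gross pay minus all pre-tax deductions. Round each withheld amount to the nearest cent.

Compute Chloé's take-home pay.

Dependent-care account contribution: $150.54
Taxable wages = $13714.18 − $150.54 = $13563.64
Local income tax: $13563.64 × 0.04 = $542.55
State unemployment insurance (employee share): $13714.18 × 0.0049 = $67.20
Paid family leave insurance: $13714.18 × 0.009 = $123.43
State disability insurance: $13714.18 × 0.0115 = $157.71
Dental plan: $390.23
Roth 401(k) contribution: $263.77
Total deductions = $150.54 + $542.55 + $67.20 + $123.43 + $157.71 + $390.23 + $263.77 = $1695.43
Net pay = $13714.18 − $1695.43 = $12018.75

$12018.75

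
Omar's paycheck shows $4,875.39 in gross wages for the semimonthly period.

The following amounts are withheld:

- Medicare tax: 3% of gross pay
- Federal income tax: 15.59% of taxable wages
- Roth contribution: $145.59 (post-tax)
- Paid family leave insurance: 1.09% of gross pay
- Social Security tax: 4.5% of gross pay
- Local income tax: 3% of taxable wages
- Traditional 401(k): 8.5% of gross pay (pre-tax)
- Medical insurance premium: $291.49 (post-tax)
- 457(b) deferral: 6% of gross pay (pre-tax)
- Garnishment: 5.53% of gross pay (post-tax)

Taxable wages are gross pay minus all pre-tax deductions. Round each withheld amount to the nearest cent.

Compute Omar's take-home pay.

$2,268.07

457(b) deferral: $4,875.39 × 0.06 = $292.52
Traditional 401(k): $4,875.39 × 0.085 = $414.41
Pre-tax total = $292.52 + $414.41 = $706.93
Taxable wages = $4,875.39 − $706.93 = $4,168.46
Local income tax: $4,168.46 × 0.03 = $125.05
Federal income tax: $4,168.46 × 0.1559 = $649.86
Social Security tax: $4,875.39 × 0.045 = $219.39
Paid family leave insurance: $4,875.39 × 0.0109 = $53.14
Medicare tax: $4,875.39 × 0.03 = $146.26
Garnishment: $4,875.39 × 0.0553 = $269.61
Medical insurance premium: $291.49
Roth contribution: $145.59
Total deductions = $292.52 + $414.41 + $125.05 + $649.86 + $219.39 + $53.14 + $146.26 + $269.61 + $291.49 + $145.59 = $2,607.32
Net pay = $4,875.39 − $2,607.32 = $2,268.07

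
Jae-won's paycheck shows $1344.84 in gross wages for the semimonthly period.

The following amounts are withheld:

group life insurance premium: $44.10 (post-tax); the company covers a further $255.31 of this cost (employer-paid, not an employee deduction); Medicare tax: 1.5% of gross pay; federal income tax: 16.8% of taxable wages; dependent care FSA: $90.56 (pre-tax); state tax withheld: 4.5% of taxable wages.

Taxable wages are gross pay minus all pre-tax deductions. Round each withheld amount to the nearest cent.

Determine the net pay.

$922.85

Dependent care FSA: $90.56
Taxable wages = $1344.84 − $90.56 = $1254.28
Federal income tax: $1254.28 × 0.168 = $210.72
State tax withheld: $1254.28 × 0.045 = $56.44
Medicare tax: $1344.84 × 0.015 = $20.17
Group life insurance premium: $44.10
(Employer's $255.31 toward group life insurance premium is not withheld from the employee.)
Total deductions = $90.56 + $210.72 + $56.44 + $20.17 + $44.10 = $421.99
Net pay = $1344.84 − $421.99 = $922.85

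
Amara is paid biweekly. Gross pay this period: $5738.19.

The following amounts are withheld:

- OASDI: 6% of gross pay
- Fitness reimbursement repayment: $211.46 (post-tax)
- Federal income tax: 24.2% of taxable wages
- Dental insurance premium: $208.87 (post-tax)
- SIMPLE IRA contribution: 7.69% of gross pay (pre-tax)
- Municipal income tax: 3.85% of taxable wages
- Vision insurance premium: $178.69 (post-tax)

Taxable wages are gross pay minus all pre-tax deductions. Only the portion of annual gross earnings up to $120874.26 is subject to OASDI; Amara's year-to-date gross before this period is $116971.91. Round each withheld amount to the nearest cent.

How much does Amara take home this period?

SIMPLE IRA contribution: $5738.19 × 0.0769 = $441.27
Taxable wages = $5738.19 − $441.27 = $5296.92
Municipal income tax: $5296.92 × 0.0385 = $203.93
Federal income tax: $5296.92 × 0.242 = $1281.85
OASDI: only $120874.26 − $116971.91 = $3902.35 of this check is subject → $3902.35 × 0.06 = $234.14
Vision insurance premium: $178.69
Fitness reimbursement repayment: $211.46
Dental insurance premium: $208.87
Total deductions = $441.27 + $203.93 + $1281.85 + $234.14 + $178.69 + $211.46 + $208.87 = $2760.21
Net pay = $5738.19 − $2760.21 = $2977.98

$2977.98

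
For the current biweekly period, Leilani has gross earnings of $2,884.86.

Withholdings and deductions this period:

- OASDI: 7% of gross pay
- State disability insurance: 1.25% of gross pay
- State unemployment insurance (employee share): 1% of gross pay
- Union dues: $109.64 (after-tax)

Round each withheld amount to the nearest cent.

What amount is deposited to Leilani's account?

State disability insurance: $2,884.86 × 0.0125 = $36.06
State unemployment insurance (employee share): $2,884.86 × 0.01 = $28.85
OASDI: $2,884.86 × 0.07 = $201.94
Union dues: $109.64
Total deductions = $36.06 + $28.85 + $201.94 + $109.64 = $376.49
Net pay = $2,884.86 − $376.49 = $2,508.37

$2,508.37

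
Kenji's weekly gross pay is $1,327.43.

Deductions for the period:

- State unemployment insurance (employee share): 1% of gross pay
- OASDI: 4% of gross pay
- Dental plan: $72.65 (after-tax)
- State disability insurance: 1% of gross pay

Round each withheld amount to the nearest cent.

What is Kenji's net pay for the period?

$1,175.14

OASDI: $1,327.43 × 0.04 = $53.10
State unemployment insurance (employee share): $1,327.43 × 0.01 = $13.27
State disability insurance: $1,327.43 × 0.01 = $13.27
Dental plan: $72.65
Total deductions = $53.10 + $13.27 + $13.27 + $72.65 = $152.29
Net pay = $1,327.43 − $152.29 = $1,175.14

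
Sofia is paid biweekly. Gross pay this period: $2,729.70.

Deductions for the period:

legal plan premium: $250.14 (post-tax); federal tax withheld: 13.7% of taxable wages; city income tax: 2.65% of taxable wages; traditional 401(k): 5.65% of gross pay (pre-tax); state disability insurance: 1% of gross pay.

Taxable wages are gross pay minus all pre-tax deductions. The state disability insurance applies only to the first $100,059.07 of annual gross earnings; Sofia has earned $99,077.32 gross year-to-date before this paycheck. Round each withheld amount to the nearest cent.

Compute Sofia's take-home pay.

Traditional 401(k): $2,729.70 × 0.0565 = $154.23
Taxable wages = $2,729.70 − $154.23 = $2,575.47
Federal tax withheld: $2,575.47 × 0.137 = $352.84
City income tax: $2,575.47 × 0.0265 = $68.25
State disability insurance: only $100,059.07 − $99,077.32 = $981.75 of this check is subject → $981.75 × 0.01 = $9.82
Legal plan premium: $250.14
Total deductions = $154.23 + $352.84 + $68.25 + $9.82 + $250.14 = $835.28
Net pay = $2,729.70 − $835.28 = $1,894.42

$1,894.42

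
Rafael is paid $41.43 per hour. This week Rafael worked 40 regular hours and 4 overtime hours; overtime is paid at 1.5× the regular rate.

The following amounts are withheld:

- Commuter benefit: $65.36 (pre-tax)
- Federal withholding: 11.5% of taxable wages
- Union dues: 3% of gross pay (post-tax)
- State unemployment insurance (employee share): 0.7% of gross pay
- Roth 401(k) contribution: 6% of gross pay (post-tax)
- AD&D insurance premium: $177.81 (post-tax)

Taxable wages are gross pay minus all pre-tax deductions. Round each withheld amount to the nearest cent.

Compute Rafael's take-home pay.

Regular pay: 40 × $41.43 = $1,657.20
Overtime pay: 4 × $41.43 × 1.5 = $248.58
Gross pay = $1,657.20 + $248.58 = $1,905.78
Commuter benefit: $65.36
Taxable wages = $1,905.78 − $65.36 = $1,840.42
Federal withholding: $1,840.42 × 0.115 = $211.65
State unemployment insurance (employee share): $1,905.78 × 0.007 = $13.34
Roth 401(k) contribution: $1,905.78 × 0.06 = $114.35
Union dues: $1,905.78 × 0.03 = $57.17
AD&D insurance premium: $177.81
Total deductions = $65.36 + $211.65 + $13.34 + $114.35 + $57.17 + $177.81 = $639.68
Net pay = $1,905.78 − $639.68 = $1,266.10

$1,266.10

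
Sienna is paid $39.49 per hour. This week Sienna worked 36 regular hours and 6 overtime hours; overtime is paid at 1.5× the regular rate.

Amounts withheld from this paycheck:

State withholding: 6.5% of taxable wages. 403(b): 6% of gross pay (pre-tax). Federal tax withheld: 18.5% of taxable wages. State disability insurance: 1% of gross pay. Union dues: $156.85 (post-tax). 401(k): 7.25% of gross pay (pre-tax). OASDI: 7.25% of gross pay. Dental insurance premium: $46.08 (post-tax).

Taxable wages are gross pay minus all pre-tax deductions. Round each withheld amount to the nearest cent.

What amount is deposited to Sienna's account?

$806.66

Regular pay: 36 × $39.49 = $1421.64
Overtime pay: 6 × $39.49 × 1.5 = $355.41
Gross pay = $1421.64 + $355.41 = $1777.05
403(b): $1777.05 × 0.06 = $106.62
401(k): $1777.05 × 0.0725 = $128.84
Pre-tax total = $106.62 + $128.84 = $235.46
Taxable wages = $1777.05 − $235.46 = $1541.59
State withholding: $1541.59 × 0.065 = $100.20
Federal tax withheld: $1541.59 × 0.185 = $285.19
State disability insurance: $1777.05 × 0.01 = $17.77
OASDI: $1777.05 × 0.0725 = $128.84
Dental insurance premium: $46.08
Union dues: $156.85
Total deductions = $106.62 + $128.84 + $100.20 + $285.19 + $17.77 + $128.84 + $46.08 + $156.85 = $970.39
Net pay = $1777.05 − $970.39 = $806.66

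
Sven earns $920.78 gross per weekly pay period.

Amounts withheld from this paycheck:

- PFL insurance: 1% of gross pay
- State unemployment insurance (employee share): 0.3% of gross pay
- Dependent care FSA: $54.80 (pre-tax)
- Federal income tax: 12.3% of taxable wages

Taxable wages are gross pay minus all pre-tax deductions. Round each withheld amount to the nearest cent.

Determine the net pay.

Dependent care FSA: $54.80
Taxable wages = $920.78 − $54.80 = $865.98
Federal income tax: $865.98 × 0.123 = $106.52
PFL insurance: $920.78 × 0.01 = $9.21
State unemployment insurance (employee share): $920.78 × 0.003 = $2.76
Total deductions = $54.80 + $106.52 + $9.21 + $2.76 = $173.29
Net pay = $920.78 − $173.29 = $747.49

$747.49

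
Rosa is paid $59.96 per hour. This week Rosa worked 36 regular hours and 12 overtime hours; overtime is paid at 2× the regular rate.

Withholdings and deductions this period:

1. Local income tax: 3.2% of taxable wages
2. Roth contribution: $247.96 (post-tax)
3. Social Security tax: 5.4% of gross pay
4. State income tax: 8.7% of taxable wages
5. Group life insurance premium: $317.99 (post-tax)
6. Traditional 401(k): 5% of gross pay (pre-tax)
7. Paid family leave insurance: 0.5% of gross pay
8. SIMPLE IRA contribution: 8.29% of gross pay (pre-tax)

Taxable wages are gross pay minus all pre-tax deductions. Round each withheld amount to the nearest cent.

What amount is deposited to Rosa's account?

$1,970.06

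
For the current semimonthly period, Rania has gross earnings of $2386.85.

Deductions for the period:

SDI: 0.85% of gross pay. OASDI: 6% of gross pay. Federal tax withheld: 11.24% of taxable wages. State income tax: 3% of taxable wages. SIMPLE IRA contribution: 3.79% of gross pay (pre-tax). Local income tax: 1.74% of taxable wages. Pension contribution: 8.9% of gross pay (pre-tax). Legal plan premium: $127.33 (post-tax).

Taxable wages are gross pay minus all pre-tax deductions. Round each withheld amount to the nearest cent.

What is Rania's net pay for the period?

SIMPLE IRA contribution: $2386.85 × 0.0379 = $90.46
Pension contribution: $2386.85 × 0.089 = $212.43
Pre-tax total = $90.46 + $212.43 = $302.89
Taxable wages = $2386.85 − $302.89 = $2083.96
Federal tax withheld: $2083.96 × 0.1124 = $234.24
State income tax: $2083.96 × 0.03 = $62.52
Local income tax: $2083.96 × 0.0174 = $36.26
OASDI: $2386.85 × 0.06 = $143.21
SDI: $2386.85 × 0.0085 = $20.29
Legal plan premium: $127.33
Total deductions = $90.46 + $212.43 + $234.24 + $62.52 + $36.26 + $143.21 + $20.29 + $127.33 = $926.74
Net pay = $2386.85 − $926.74 = $1460.11

$1460.11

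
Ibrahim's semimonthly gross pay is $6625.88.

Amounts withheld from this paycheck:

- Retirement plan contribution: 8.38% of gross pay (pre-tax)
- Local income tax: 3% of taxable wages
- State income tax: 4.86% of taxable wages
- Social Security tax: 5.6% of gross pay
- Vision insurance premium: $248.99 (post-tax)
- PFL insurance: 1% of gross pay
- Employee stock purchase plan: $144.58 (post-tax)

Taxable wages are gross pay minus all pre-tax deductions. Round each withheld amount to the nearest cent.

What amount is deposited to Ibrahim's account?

$4762.60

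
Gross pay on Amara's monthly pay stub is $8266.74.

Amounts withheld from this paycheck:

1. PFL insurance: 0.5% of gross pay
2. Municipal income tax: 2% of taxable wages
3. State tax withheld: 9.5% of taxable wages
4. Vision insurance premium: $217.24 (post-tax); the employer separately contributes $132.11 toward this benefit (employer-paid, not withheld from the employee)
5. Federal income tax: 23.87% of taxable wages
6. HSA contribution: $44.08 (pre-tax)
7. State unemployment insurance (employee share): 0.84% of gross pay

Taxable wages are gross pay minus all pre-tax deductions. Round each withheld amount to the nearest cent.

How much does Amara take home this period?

$4986.30

HSA contribution: $44.08
Taxable wages = $8266.74 − $44.08 = $8222.66
State tax withheld: $8222.66 × 0.095 = $781.15
Federal income tax: $8222.66 × 0.2387 = $1962.75
Municipal income tax: $8222.66 × 0.02 = $164.45
PFL insurance: $8266.74 × 0.005 = $41.33
State unemployment insurance (employee share): $8266.74 × 0.0084 = $69.44
Vision insurance premium: $217.24
(Employer's $132.11 toward vision insurance premium is not withheld from the employee.)
Total deductions = $44.08 + $781.15 + $1962.75 + $164.45 + $41.33 + $69.44 + $217.24 = $3280.44
Net pay = $8266.74 − $3280.44 = $4986.30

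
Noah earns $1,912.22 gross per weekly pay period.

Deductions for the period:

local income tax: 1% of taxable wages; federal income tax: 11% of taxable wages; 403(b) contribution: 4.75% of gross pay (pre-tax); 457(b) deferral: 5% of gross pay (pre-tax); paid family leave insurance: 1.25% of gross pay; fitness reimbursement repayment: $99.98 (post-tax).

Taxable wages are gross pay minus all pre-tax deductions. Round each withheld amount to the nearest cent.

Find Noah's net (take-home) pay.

403(b) contribution: $1,912.22 × 0.0475 = $90.83
457(b) deferral: $1,912.22 × 0.05 = $95.61
Pre-tax total = $90.83 + $95.61 = $186.44
Taxable wages = $1,912.22 − $186.44 = $1,725.78
Federal income tax: $1,725.78 × 0.11 = $189.84
Local income tax: $1,725.78 × 0.01 = $17.26
Paid family leave insurance: $1,912.22 × 0.0125 = $23.90
Fitness reimbursement repayment: $99.98
Total deductions = $90.83 + $95.61 + $189.84 + $17.26 + $23.90 + $99.98 = $517.42
Net pay = $1,912.22 − $517.42 = $1,394.80

$1,394.80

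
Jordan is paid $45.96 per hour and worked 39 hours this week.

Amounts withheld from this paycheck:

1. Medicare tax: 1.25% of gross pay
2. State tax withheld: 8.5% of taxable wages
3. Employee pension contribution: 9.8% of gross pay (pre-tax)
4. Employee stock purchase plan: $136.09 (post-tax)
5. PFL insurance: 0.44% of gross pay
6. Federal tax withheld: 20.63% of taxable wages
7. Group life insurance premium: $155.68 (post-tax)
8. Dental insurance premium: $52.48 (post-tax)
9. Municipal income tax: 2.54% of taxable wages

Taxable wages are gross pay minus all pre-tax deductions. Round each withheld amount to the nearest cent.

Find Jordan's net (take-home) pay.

Gross pay: 39 × $45.96 = $1792.44
Employee pension contribution: $1792.44 × 0.098 = $175.66
Taxable wages = $1792.44 − $175.66 = $1616.78
Federal tax withheld: $1616.78 × 0.2063 = $333.54
State tax withheld: $1616.78 × 0.085 = $137.43
Municipal income tax: $1616.78 × 0.0254 = $41.07
Medicare tax: $1792.44 × 0.0125 = $22.41
PFL insurance: $1792.44 × 0.0044 = $7.89
Dental insurance premium: $52.48
Employee stock purchase plan: $136.09
Group life insurance premium: $155.68
Total deductions = $175.66 + $333.54 + $137.43 + $41.07 + $22.41 + $7.89 + $52.48 + $136.09 + $155.68 = $1062.25
Net pay = $1792.44 − $1062.25 = $730.19

$730.19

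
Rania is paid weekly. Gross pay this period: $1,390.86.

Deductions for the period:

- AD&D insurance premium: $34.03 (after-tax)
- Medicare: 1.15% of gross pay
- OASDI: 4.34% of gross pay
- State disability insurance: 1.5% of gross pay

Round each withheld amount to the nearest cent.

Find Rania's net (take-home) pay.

$1,259.62

State disability insurance: $1,390.86 × 0.015 = $20.86
OASDI: $1,390.86 × 0.0434 = $60.36
Medicare: $1,390.86 × 0.0115 = $15.99
AD&D insurance premium: $34.03
Total deductions = $20.86 + $60.36 + $15.99 + $34.03 = $131.24
Net pay = $1,390.86 − $131.24 = $1,259.62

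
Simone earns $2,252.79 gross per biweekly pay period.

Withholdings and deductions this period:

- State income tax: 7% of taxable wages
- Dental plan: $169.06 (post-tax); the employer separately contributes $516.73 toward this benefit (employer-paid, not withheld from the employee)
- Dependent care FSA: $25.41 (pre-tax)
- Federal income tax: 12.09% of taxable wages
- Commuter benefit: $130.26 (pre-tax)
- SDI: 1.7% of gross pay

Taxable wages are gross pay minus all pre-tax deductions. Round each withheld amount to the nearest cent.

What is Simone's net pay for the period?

$1,489.42

Commuter benefit: $130.26
Dependent care FSA: $25.41
Pre-tax total = $130.26 + $25.41 = $155.67
Taxable wages = $2,252.79 − $155.67 = $2,097.12
State income tax: $2,097.12 × 0.07 = $146.80
Federal income tax: $2,097.12 × 0.1209 = $253.54
SDI: $2,252.79 × 0.017 = $38.30
Dental plan: $169.06
(Employer's $516.73 toward dental plan is not withheld from the employee.)
Total deductions = $130.26 + $25.41 + $146.80 + $253.54 + $38.30 + $169.06 = $763.37
Net pay = $2,252.79 − $763.37 = $1,489.42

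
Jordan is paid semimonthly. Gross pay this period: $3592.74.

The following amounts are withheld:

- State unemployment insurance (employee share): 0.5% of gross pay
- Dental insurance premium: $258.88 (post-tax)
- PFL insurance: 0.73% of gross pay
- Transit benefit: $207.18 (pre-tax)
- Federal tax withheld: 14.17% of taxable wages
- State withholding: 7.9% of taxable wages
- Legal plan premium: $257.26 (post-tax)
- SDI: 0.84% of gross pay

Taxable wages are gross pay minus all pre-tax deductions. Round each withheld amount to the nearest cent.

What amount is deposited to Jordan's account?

$2047.86

Transit benefit: $207.18
Taxable wages = $3592.74 − $207.18 = $3385.56
State withholding: $3385.56 × 0.079 = $267.46
Federal tax withheld: $3385.56 × 0.1417 = $479.73
State unemployment insurance (employee share): $3592.74 × 0.005 = $17.96
SDI: $3592.74 × 0.0084 = $30.18
PFL insurance: $3592.74 × 0.0073 = $26.23
Legal plan premium: $257.26
Dental insurance premium: $258.88
Total deductions = $207.18 + $267.46 + $479.73 + $17.96 + $30.18 + $26.23 + $257.26 + $258.88 = $1544.88
Net pay = $3592.74 − $1544.88 = $2047.86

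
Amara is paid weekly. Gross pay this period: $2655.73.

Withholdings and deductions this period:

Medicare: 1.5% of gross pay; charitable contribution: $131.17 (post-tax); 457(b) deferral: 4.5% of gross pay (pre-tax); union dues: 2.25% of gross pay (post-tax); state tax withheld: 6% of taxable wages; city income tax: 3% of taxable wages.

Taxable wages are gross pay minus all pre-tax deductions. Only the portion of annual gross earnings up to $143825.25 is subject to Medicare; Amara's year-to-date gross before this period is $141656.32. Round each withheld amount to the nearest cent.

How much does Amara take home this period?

$2084.51

457(b) deferral: $2655.73 × 0.045 = $119.51
Taxable wages = $2655.73 − $119.51 = $2536.22
State tax withheld: $2536.22 × 0.06 = $152.17
City income tax: $2536.22 × 0.03 = $76.09
Medicare: only $143825.25 − $141656.32 = $2168.93 of this check is subject → $2168.93 × 0.015 = $32.53
Union dues: $2655.73 × 0.0225 = $59.75
Charitable contribution: $131.17
Total deductions = $119.51 + $152.17 + $76.09 + $32.53 + $59.75 + $131.17 = $571.22
Net pay = $2655.73 − $571.22 = $2084.51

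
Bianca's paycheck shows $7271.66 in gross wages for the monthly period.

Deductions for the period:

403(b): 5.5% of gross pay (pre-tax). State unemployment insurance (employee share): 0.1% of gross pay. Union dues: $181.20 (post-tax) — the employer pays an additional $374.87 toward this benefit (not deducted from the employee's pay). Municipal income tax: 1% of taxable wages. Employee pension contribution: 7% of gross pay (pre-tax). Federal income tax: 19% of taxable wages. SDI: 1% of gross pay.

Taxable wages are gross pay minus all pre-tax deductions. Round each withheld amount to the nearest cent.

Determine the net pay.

403(b): $7271.66 × 0.055 = $399.94
Employee pension contribution: $7271.66 × 0.07 = $509.02
Pre-tax total = $399.94 + $509.02 = $908.96
Taxable wages = $7271.66 − $908.96 = $6362.70
Municipal income tax: $6362.70 × 0.01 = $63.63
Federal income tax: $6362.70 × 0.19 = $1208.91
State unemployment insurance (employee share): $7271.66 × 0.001 = $7.27
SDI: $7271.66 × 0.01 = $72.72
Union dues: $181.20
(Employer's $374.87 toward union dues is not withheld from the employee.)
Total deductions = $399.94 + $509.02 + $63.63 + $1208.91 + $7.27 + $72.72 + $181.20 = $2442.69
Net pay = $7271.66 − $2442.69 = $4828.97

$4828.97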